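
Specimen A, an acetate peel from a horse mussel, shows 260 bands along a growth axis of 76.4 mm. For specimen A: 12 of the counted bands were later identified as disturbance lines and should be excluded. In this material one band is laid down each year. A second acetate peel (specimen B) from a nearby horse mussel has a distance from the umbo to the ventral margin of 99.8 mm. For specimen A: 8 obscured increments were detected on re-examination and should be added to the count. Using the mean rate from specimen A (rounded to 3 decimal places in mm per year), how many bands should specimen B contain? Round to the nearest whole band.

335 bands

Specimen A: after corrections the count is 260 − 12 + 8 = 256 bands.
A: Extension rate ≈ 76.4 / 256 = 0.298 mm/yr.
B spans 99.8 / 0.298 = 334.90 years ≈ 335 bands.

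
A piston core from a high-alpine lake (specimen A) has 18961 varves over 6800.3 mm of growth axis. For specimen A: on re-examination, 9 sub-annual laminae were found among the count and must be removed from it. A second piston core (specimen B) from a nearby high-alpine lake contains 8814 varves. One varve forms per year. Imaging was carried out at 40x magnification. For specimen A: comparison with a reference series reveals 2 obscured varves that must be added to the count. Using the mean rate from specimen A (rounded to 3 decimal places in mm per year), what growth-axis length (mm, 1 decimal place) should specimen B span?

3164.2 mm

Specimen A: adjusted count: 18961 − 9 + 2 = 18954 varves.
A: Mean rate = 6800.3 mm / 18954 years ≈ 0.359 mm/yr.
Length of B = 0.359 × 8814 = 3164.2 mm.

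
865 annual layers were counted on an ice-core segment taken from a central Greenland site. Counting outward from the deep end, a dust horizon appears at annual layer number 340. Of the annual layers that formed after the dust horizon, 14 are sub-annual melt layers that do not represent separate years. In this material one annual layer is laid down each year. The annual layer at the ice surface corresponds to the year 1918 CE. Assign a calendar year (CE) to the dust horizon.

The dust horizon sits at annual layer 340 from the deep end, so 865 − 340 = 525 annual layers formed after it.
525 − 14 false = 511 true annual layers after the dust horizon.
1918 − 511 = 1407 CE.

1407 CE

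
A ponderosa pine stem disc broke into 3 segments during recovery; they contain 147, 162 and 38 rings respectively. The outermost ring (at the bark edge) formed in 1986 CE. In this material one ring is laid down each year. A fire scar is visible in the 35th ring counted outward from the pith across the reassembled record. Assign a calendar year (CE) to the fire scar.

1674 CE

Total rings = 147 + 162 + 38 = 347.
347 − 35 = 312 rings lie beyond the fire scar toward the bark edge.
The ring at the bark edge is 1986 CE, so the fire scar dates to 1986 − 312 = 1674 CE.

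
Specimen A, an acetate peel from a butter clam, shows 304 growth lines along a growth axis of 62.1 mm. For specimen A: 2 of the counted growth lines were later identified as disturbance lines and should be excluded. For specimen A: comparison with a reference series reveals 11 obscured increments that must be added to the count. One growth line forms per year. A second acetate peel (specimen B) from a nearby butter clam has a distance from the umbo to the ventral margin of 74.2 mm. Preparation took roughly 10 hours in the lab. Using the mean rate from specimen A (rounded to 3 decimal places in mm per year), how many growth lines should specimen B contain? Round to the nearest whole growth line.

375 growth lines

Specimen A: correcting the raw count gives 304 − 2 + 11 = 313 true growth lines.
A: 62.1 mm over 313 years gives 62.1 / 313 ≈ 0.198 mm per year.
For B, 74.2 / 0.198 = 374.75 years ≈ 375 growth lines.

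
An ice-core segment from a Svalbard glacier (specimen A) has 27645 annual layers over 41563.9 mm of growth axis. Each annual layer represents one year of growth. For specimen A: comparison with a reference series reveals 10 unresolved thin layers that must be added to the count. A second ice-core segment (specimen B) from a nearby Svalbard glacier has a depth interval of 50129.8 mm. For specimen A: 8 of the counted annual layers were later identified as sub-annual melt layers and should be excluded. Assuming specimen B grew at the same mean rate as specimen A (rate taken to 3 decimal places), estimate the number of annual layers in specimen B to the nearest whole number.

33353 annual layers

Specimen A: adjusted count: 27645 − 8 + 10 = 27647 annual layers.
A: 41563.9 mm over 27647 years gives 41563.9 / 27647 ≈ 1.503 mm/yr.
For B, 50129.8 / 1.503 = 33353.16 years ≈ 33353 annual layers.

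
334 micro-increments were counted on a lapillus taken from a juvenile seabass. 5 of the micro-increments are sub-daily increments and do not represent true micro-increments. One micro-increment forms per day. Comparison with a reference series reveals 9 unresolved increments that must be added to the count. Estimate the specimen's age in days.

After corrections the count is 334 − 5 + 9 = 338 micro-increments.
With a one-to-one micro-increment periodicity this is 338 days.

338 days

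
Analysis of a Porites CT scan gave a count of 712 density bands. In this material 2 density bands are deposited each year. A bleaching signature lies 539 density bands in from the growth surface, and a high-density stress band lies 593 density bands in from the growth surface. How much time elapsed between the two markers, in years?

27 years

593 − 539 = 54 density bands lie between the two events.
Dividing by 2 density bands per year: 54 / 2 = 27 years.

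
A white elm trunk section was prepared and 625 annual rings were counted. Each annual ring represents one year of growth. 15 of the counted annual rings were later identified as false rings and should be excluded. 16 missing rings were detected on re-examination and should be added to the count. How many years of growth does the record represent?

Adjusted count: 625 − 15 + 16 = 626 annual rings.
With a one-to-one annual ring periodicity this is 626 years.

626 years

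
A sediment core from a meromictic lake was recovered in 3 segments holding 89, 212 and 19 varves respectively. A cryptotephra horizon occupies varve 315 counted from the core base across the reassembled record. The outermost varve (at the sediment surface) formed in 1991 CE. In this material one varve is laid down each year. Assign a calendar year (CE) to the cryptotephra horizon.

Total varves = 89 + 212 + 19 = 320.
Between varve 315 and the sediment surface there are 320 − 315 = 5 varves.
1991 − 5 = 1986 CE.

1986 CE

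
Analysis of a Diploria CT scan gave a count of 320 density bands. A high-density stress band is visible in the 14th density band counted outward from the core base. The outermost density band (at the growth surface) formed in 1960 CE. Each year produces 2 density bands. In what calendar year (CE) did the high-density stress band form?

1807 CE

The high-density stress band sits at density band 14 from the core base, so 320 − 14 = 306 density bands formed after it.
306 density bands at 2 per year is 306 / 2 = 153 years.
Counting back 153 years from 1960 CE places the high-density stress band in 1960 − 153 = 1807 CE.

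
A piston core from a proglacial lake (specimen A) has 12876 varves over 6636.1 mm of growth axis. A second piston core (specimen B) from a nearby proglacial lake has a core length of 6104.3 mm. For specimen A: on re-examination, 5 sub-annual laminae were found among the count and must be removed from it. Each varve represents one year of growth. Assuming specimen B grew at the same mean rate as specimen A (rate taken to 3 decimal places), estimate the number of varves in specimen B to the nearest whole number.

Specimen A: true varve count = 12876 − 5 = 12871.
A: 6636.1 mm over 12871 years gives 6636.1 / 12871 ≈ 0.516 mm/year.
Specimen B: 6104.3 mm / 0.516 mm per year = 11830.04 years ≈ 11830 varves.

11830 varves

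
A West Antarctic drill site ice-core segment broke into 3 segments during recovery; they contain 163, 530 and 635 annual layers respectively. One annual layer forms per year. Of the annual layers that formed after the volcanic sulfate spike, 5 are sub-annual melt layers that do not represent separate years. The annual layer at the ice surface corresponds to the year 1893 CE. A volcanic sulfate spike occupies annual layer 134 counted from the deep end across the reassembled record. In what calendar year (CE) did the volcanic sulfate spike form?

704 CE

Total annual layers = 163 + 530 + 635 = 1328.
1328 − 134 = 1194 annual layers lie beyond the volcanic sulfate spike toward the ice surface.
1194 − 5 false = 1189 true annual layers after the volcanic sulfate spike.
The annual layer at the ice surface is 1893 CE, so the volcanic sulfate spike dates to 1893 − 1189 = 704 CE.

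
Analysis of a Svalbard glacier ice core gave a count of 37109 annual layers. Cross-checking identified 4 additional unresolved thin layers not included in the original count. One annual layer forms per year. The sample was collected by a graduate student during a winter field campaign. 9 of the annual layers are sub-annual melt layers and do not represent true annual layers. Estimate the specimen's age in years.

37104 yr

After corrections the count is 37109 − 9 + 4 = 37104 annual layers.
At one annual layer per year, that is 37104 years.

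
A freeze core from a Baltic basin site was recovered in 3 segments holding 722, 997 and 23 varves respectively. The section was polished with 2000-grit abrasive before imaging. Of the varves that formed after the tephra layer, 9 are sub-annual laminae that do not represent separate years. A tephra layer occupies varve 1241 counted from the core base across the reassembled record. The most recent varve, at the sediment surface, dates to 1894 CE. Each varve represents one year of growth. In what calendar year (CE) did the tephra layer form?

Total varves = 722 + 997 + 23 = 1742.
The tephra layer sits at varve 1241 from the core base, so 1742 − 1241 = 501 varves formed after it.
Excluding 9 false varves: 501 − 9 = 492.
1894 − 492 = 1402 CE.

1402 CE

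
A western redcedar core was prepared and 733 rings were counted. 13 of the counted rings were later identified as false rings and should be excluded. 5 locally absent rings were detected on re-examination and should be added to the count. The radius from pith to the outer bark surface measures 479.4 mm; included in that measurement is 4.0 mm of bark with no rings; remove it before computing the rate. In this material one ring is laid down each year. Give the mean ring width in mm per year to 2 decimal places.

0.66 mm per year

After corrections the count is 733 − 13 + 5 = 725 rings.
Removing the 4.0 mm offcut leaves 479.4 − 4.0 = 475.4 mm.
475.4 mm over 725 years gives 475.4 / 725 ≈ 0.66 mm per year.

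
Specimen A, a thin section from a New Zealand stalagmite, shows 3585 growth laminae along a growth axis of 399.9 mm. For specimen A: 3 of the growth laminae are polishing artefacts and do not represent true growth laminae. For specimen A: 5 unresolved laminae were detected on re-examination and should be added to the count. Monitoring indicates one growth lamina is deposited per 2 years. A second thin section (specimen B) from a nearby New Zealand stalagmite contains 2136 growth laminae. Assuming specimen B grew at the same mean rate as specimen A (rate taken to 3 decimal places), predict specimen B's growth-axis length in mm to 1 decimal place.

239.2 mm

Specimen A: after corrections the count is 3585 − 3 + 5 = 3587 growth laminae.
Specimen A: multiplying by 2 years per growth lamina: 3587 × 2 = 7174 years.
A: Mean rate = 399.9 mm / 7174 years ≈ 0.056 mm/year.
Specimen B: 2136 growth laminae at 2 years each span 2136 × 2 = 4272 years. B's length ≈ 0.056 × 4272 = 239.2 mm.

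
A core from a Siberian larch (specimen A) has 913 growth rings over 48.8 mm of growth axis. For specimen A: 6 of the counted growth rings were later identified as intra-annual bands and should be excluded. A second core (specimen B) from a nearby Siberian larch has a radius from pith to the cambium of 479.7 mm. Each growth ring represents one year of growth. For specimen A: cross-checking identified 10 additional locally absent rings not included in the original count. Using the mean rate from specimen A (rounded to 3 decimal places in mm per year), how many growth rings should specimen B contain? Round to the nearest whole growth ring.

9051 growth rings

Specimen A: true growth ring count = 913 − 6 + 10 = 917.
A: Extension rate ≈ 48.8 / 917 = 0.053 mm per year.
Specimen B: 479.7 mm / 0.053 mm per year = 9050.94 years ≈ 9051 growth rings.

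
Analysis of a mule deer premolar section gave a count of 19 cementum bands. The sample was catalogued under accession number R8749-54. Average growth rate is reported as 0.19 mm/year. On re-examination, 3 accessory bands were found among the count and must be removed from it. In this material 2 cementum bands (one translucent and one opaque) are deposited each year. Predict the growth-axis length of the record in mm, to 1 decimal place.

Correcting the raw count gives 19 − 3 = 16 true cementum bands.
Dividing by 2 cementum bands per year: 16 / 2 = 8 years.
Length ≈ 0.19 × 8 = 1.5 mm.

1.5 mm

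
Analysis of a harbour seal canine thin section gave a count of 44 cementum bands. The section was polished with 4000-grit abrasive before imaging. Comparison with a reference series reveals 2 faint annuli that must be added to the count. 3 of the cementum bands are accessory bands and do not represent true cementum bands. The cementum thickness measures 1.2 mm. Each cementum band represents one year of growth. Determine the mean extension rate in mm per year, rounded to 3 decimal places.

0.028 mm per year

After corrections the count is 44 − 3 + 2 = 43 cementum bands.
1.2 mm over 43 years gives 1.2 / 43 ≈ 0.028 mm per year.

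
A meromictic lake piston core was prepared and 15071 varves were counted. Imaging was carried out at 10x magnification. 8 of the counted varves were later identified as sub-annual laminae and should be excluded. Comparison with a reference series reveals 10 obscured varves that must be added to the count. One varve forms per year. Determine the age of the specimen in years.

After corrections the count is 15071 − 8 + 10 = 15073 varves.
With a one-to-one varve periodicity this is 15073 years.

15073 yr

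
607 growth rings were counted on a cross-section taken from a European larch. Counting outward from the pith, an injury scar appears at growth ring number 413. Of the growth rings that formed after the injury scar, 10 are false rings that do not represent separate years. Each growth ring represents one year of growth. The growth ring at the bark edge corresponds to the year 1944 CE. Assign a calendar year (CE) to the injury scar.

The injury scar sits at growth ring 413 from the pith, so 607 − 413 = 194 growth rings formed after it.
Removing the 10 false growth rings leaves 194 − 10 = 184 true growth rings beyond the injury scar.
1944 − 184 = 1760 CE.

1760 CE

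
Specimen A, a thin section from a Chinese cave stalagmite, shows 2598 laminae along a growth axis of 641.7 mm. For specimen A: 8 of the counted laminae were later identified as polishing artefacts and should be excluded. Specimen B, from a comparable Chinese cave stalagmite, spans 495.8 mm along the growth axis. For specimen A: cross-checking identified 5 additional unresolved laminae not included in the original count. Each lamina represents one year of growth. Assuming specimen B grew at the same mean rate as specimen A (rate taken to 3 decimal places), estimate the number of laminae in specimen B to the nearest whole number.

2007 laminae

Specimen A: after corrections the count is 2598 − 8 + 5 = 2595 laminae.
A: Extension rate ≈ 641.7 / 2595 = 0.247 mm/yr.
For B, 495.8 / 0.247 = 2007.29 years ≈ 2007 laminae.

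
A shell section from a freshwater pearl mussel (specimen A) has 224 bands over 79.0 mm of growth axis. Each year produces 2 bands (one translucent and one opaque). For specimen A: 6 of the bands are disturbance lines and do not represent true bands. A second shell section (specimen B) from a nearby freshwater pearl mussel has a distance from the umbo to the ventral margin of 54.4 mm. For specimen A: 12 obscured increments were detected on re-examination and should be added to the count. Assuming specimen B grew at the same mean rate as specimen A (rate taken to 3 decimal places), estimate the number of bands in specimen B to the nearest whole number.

158 bands

Specimen A: adjusted count: 224 − 6 + 12 = 230 bands.
Specimen A: with 2 bands per year, 230 / 2 = 115 years.
A: Extension rate ≈ 79.0 / 115 = 0.687 mm per year.
For B, 54.4 / 0.687 = 79.18 years; at 2 bands per year that is 79.18 × 2 ≈ 158 bands.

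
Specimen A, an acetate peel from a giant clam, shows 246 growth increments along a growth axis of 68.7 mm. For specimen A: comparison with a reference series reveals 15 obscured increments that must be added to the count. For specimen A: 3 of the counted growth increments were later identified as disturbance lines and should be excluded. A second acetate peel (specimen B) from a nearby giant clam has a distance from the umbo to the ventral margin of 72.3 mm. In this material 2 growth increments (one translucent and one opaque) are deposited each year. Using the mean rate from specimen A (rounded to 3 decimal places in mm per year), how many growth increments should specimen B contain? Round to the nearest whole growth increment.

271 growth increments

Specimen A: after corrections the count is 246 − 3 + 15 = 258 growth increments.
Specimen A: dividing by 2 growth increments per year: 258 / 2 = 129 years.
A: Extension rate ≈ 68.7 / 129 = 0.533 mm/year.
B spans 72.3 / 0.533 = 135.65 years; at 2 growth increments per year that is 135.65 × 2 ≈ 271 growth increments.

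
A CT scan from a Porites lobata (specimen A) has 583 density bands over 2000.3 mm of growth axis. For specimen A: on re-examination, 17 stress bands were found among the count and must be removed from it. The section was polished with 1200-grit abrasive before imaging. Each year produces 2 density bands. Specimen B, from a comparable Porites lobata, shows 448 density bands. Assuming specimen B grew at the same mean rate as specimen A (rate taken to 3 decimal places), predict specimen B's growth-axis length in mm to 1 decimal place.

1583.2 mm

Specimen A: after corrections the count is 583 − 17 = 566 density bands.
Specimen A: dividing by 2 density bands per year: 566 / 2 = 283 years.
A: 2000.3 mm over 283 years gives 2000.3 / 283 ≈ 7.068 mm/year.
Specimen B: 448 density bands at 2 per year is 448 / 2 = 224 years. For B, 7.068 mm/year × 224 years = 1583.2 mm.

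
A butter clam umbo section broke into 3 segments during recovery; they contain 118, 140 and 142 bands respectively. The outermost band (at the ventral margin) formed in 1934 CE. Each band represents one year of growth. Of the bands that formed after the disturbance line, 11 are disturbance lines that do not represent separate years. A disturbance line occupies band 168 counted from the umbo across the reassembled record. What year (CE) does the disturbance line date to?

Total bands = 118 + 140 + 142 = 400.
Between band 168 and the ventral margin there are 400 − 168 = 232 bands.
232 − 11 false = 221 true bands after the disturbance line.
Counting back 221 years from 1934 CE places the disturbance line in 1934 − 221 = 1713 CE.

1713 CE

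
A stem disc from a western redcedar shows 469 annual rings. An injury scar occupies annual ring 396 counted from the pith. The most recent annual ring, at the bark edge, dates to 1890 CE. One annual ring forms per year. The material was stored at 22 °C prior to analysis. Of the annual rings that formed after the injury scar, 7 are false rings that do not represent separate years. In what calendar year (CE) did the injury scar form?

Between annual ring 396 and the bark edge there are 469 − 396 = 73 annual rings.
73 − 7 false = 66 true annual rings after the injury scar.
The annual ring at the bark edge is 1890 CE, so the injury scar dates to 1890 − 66 = 1824 CE.

1824 CE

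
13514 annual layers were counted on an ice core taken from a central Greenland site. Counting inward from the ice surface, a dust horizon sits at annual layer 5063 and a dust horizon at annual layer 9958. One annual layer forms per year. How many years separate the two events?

9958 − 5063 = 4895 annual layers lie between the two events.
At one annual layer per year, 4895 years elapsed between them.

4895 years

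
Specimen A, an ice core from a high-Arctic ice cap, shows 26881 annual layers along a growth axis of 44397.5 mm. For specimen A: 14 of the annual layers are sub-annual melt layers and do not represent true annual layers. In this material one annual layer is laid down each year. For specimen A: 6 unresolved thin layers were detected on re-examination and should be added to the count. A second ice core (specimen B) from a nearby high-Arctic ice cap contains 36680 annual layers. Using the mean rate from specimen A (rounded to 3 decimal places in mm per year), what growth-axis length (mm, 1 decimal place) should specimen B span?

60595.4 mm

Specimen A: adjusted count: 26881 − 14 + 6 = 26873 annual layers.
A: Extension rate ≈ 44397.5 / 26873 = 1.652 mm/year.
For B, 1.652 mm/year × 36680 years = 60595.4 mm.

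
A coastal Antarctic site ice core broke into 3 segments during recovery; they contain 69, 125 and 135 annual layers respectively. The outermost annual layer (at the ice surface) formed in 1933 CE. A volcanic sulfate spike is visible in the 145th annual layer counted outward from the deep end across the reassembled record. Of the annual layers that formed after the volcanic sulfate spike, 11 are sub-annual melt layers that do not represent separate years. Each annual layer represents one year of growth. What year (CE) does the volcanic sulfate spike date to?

1760 CE

Total annual layers = 69 + 125 + 135 = 329.
Between annual layer 145 and the ice surface there are 329 − 145 = 184 annual layers.
184 − 11 false = 173 true annual layers after the volcanic sulfate spike.
Counting back 173 years from 1933 CE places the volcanic sulfate spike in 1933 − 173 = 1760 CE.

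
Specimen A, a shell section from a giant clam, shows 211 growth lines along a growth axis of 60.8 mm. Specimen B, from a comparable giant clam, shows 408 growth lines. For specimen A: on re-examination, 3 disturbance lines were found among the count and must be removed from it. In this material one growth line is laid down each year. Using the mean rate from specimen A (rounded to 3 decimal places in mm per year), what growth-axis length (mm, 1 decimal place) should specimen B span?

Specimen A: correcting the raw count gives 211 − 3 = 208 true growth lines.
A: 60.8 mm over 208 years gives 60.8 / 208 ≈ 0.292 mm/year.
Length of B = 0.292 × 408 = 119.1 mm.

119.1 mm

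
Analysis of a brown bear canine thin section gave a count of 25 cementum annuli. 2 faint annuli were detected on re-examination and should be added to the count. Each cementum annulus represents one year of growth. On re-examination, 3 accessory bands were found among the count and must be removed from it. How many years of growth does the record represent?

True cementum annulus count = 25 − 3 + 2 = 24.
With a one-to-one cementum annulus periodicity this is 24 years.

24 yr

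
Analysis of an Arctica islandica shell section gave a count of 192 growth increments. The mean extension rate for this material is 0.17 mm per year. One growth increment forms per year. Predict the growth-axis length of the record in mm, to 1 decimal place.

32.6 mm

192 years of growth are recorded.
192 years at 0.17 mm/year gives 0.17 × 192 = 32.6 mm.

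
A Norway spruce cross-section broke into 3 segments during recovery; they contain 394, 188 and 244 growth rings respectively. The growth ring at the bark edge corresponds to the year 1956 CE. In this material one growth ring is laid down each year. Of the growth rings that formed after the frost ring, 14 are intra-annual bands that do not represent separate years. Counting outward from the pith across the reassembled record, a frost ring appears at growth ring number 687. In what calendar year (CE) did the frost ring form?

Total growth rings = 394 + 188 + 244 = 826.
826 − 687 = 139 growth rings lie beyond the frost ring toward the bark edge.
Excluding 14 false growth rings: 139 − 14 = 125.
1956 − 125 = 1831 CE.

1831 CE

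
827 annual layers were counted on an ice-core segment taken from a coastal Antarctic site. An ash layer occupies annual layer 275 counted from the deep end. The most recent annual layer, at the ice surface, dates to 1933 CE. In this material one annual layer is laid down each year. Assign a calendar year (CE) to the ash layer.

827 − 275 = 552 annual layers lie beyond the ash layer toward the ice surface.
1933 − 552 = 1381 CE.

1381 CE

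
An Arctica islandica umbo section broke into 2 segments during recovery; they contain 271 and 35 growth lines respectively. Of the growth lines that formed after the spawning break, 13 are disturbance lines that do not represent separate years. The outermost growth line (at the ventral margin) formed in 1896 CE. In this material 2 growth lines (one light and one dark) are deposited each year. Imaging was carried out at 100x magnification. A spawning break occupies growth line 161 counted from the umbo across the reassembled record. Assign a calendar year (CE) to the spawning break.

Total growth lines = 271 + 35 = 306.
Between growth line 161 and the ventral margin there are 306 − 161 = 145 growth lines.
Removing the 13 false growth lines leaves 145 − 13 = 132 true growth lines beyond the spawning break.
With 2 growth lines per year, 132 / 2 = 66 years.
Counting back 66 years from 1896 CE places the spawning break in 1896 − 66 = 1830 CE.

1830 CE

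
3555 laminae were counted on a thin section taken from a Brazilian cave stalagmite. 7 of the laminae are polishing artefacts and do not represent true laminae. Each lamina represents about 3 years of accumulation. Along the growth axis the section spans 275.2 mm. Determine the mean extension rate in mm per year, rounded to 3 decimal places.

After corrections the count is 3555 − 7 = 3548 laminae.
3548 laminae at 3 years each span 3548 × 3 = 10644 years.
275.2 mm over 10644 years gives 275.2 / 10644 ≈ 0.026 mm per year.

0.026 mm per year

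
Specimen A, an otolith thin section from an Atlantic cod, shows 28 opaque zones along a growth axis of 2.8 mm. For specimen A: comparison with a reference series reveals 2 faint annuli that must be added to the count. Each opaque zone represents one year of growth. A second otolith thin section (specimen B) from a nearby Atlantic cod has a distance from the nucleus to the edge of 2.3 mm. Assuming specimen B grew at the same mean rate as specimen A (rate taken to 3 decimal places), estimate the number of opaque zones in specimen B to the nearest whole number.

25 opaque zones

Specimen A: true opaque zone count = 28 + 2 = 30.
A: 2.8 mm over 30 years gives 2.8 / 30 ≈ 0.093 mm per year.
Specimen B: 2.3 mm / 0.093 mm per year = 24.73 years ≈ 25 opaque zones.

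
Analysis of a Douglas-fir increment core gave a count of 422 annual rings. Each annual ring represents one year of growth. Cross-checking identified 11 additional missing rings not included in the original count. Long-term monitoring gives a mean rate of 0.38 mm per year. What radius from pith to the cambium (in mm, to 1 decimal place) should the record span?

164.5 mm

After corrections the count is 422 + 11 = 433 annual rings.
Predicted length = 0.38 mm/year × 433 years = 164.5 mm.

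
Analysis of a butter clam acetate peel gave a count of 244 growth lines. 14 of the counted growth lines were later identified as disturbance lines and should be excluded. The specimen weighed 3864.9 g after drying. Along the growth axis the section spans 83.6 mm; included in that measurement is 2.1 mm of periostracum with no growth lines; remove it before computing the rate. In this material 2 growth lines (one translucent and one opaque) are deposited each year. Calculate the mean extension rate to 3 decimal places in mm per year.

0.709 mm per year

Adjusted count: 244 − 14 = 230 growth lines.
With 2 growth lines per year, 230 / 2 = 115 years.
Removing the 2.1 mm offcut leaves 83.6 − 2.1 = 81.5 mm.
Mean rate = 81.5 mm / 115 years ≈ 0.709 mm per year.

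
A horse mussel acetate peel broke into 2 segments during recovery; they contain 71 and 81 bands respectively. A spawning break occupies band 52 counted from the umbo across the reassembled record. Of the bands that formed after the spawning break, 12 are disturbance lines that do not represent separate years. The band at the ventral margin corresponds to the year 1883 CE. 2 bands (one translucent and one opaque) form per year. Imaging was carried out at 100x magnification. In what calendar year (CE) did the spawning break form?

Total bands = 71 + 81 = 152.
152 − 52 = 100 bands lie beyond the spawning break toward the ventral margin.
100 − 12 false = 88 true bands after the spawning break.
With 2 bands per year, 88 / 2 = 44 years.
Counting back 44 years from 1883 CE places the spawning break in 1883 − 44 = 1839 CE.

1839 CE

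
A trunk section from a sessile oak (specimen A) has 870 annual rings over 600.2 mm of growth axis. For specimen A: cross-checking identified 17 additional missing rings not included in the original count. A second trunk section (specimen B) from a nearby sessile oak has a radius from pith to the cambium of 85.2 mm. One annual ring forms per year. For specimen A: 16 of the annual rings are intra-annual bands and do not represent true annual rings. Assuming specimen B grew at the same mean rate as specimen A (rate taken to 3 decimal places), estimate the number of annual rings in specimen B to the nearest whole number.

124 annual rings

Specimen A: adjusted count: 870 − 16 + 17 = 871 annual rings.
A: Mean rate = 600.2 mm / 871 years ≈ 0.689 mm/yr.
Specimen B: 85.2 mm / 0.689 mm per year = 123.66 years ≈ 124 annual rings.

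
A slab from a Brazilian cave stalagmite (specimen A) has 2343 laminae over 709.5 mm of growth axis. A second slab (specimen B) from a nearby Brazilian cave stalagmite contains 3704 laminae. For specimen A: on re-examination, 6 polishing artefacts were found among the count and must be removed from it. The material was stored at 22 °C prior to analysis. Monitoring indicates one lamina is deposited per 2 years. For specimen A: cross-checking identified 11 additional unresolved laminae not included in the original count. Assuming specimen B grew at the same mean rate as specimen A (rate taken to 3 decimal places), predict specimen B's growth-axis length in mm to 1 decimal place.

Specimen A: correcting the raw count gives 2343 − 6 + 11 = 2348 true laminae.
Specimen A: at 2 years per lamina, 2348 × 2 = 4696 years.
A: 709.5 mm over 4696 years gives 709.5 / 4696 ≈ 0.151 mm per year.
Specimen B: at 2 years per lamina, 3704 × 2 = 7408 years. For B, 0.151 mm/year × 7408 years = 1118.6 mm.

1118.6 mm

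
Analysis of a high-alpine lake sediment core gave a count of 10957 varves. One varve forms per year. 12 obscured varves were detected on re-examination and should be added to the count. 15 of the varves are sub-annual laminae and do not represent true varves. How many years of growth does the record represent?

True varve count = 10957 − 15 + 12 = 10954.
With a one-to-one varve periodicity this is 10954 years.

10954 years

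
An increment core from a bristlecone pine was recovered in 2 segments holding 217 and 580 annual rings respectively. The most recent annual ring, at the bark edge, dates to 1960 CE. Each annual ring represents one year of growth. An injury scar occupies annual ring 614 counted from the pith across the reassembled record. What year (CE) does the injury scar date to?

1777 CE

Total annual rings = 217 + 580 = 797.
Between annual ring 614 and the bark edge there are 797 − 614 = 183 annual rings.
1960 − 183 = 1777 CE.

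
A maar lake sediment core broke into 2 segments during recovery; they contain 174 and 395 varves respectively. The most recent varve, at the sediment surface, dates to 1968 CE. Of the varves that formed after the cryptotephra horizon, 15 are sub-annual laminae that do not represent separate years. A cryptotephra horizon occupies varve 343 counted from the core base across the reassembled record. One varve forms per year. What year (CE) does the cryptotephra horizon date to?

1757 CE

Total varves = 174 + 395 = 569.
Between varve 343 and the sediment surface there are 569 − 343 = 226 varves.
226 − 15 false = 211 true varves after the cryptotephra horizon.
1968 − 211 = 1757 CE.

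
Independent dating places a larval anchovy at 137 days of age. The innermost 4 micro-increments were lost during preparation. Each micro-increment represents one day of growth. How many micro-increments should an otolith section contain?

At one micro-increment per day, 137 days correspond to 137 micro-increments.
Less the 4 uncaptured micro-increments: 137 − 4 = 133.

133 micro-increments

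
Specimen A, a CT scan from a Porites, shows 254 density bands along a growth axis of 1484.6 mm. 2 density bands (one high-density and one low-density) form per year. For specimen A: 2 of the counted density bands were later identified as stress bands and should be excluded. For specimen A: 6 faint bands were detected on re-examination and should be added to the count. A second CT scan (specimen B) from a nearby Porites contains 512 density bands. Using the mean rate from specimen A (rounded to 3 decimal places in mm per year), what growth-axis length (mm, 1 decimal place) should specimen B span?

2946.3 mm

Specimen A: correcting the raw count gives 254 − 2 + 6 = 258 true density bands.
Specimen A: dividing by 2 density bands per year: 258 / 2 = 129 years.
A: 1484.6 mm over 129 years gives 1484.6 / 129 ≈ 11.509 mm per year.
Specimen B: 512 density bands at 2 per year is 512 / 2 = 256 years. B's length ≈ 11.509 × 256 = 2946.3 mm.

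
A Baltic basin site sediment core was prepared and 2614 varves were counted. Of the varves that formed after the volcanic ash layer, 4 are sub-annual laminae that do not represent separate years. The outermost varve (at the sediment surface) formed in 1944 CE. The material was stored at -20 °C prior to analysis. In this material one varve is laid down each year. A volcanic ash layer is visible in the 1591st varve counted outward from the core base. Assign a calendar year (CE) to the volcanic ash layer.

925 CE

The volcanic ash layer sits at varve 1591 from the core base, so 2614 − 1591 = 1023 varves formed after it.
Removing the 4 false varves leaves 1023 − 4 = 1019 true varves beyond the volcanic ash layer.
The varve at the sediment surface is 1944 CE, so the volcanic ash layer dates to 1944 − 1019 = 925 CE.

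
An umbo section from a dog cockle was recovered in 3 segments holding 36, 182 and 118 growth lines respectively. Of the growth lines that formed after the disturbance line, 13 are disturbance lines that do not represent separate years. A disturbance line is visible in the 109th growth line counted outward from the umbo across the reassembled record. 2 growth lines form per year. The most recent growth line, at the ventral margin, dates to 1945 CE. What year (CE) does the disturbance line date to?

1838 CE

Total growth lines = 36 + 182 + 118 = 336.
Between growth line 109 and the ventral margin there are 336 − 109 = 227 growth lines.
Removing the 13 false growth lines leaves 227 − 13 = 214 true growth lines beyond the disturbance line.
With 2 growth lines per year, 214 / 2 = 107 years.
Counting back 107 years from 1945 CE places the disturbance line in 1945 − 107 = 1838 CE.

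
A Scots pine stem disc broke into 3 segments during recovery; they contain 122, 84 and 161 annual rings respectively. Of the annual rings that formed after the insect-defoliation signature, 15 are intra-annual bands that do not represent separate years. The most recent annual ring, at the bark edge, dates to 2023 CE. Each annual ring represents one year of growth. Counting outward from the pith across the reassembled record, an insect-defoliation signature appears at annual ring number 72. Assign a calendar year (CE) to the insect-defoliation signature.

Total annual rings = 122 + 84 + 161 = 367.
367 − 72 = 295 annual rings lie beyond the insect-defoliation signature toward the bark edge.
Removing the 15 false annual rings leaves 295 − 15 = 280 true annual rings beyond the insect-defoliation signature.
The annual ring at the bark edge is 2023 CE, so the insect-defoliation signature dates to 2023 − 280 = 1743 CE.

1743 CE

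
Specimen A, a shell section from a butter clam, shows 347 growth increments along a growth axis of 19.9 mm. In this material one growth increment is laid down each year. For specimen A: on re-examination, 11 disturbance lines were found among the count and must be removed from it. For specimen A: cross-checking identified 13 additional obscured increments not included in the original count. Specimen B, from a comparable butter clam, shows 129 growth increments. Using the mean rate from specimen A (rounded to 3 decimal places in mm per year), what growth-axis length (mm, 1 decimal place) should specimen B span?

Specimen A: correcting the raw count gives 347 − 11 + 13 = 349 true growth increments.
A: 19.9 mm over 349 years gives 19.9 / 349 ≈ 0.057 mm/year.
B's length ≈ 0.057 × 129 = 7.4 mm.

7.4 mm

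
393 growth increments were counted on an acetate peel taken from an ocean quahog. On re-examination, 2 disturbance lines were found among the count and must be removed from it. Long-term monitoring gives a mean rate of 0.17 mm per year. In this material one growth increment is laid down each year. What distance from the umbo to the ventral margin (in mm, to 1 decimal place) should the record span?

True growth increment count = 393 − 2 = 391.
Length ≈ 0.17 × 391 = 66.5 mm.

66.5 mm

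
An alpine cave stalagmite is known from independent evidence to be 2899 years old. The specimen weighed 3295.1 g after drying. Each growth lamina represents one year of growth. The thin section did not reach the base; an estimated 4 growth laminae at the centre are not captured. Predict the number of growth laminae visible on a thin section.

2895 growth laminae

One growth lamina per year gives 2899 growth laminae over 2899 years.
2899 − 4 missed = 2895 growth laminae expected in the prepared section.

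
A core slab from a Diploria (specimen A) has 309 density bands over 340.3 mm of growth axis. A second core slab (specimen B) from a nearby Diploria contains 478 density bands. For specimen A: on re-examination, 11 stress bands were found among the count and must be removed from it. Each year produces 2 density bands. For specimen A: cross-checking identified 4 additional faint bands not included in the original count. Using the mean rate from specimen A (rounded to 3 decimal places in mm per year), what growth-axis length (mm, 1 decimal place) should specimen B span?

538.7 mm

Specimen A: after corrections the count is 309 − 11 + 4 = 302 density bands.
Specimen A: dividing by 2 density bands per year: 302 / 2 = 151 years.
A: Mean rate = 340.3 mm / 151 years ≈ 2.254 mm/year.
Specimen B: dividing by 2 density bands per year: 478 / 2 = 239 years. For B, 2.254 mm/year × 239 years = 538.7 mm.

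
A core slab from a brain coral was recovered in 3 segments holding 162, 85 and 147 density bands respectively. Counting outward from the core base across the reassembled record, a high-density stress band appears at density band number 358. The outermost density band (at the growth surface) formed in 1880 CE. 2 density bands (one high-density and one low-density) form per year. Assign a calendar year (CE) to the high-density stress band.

Total density bands = 162 + 85 + 147 = 394.
394 − 358 = 36 density bands lie beyond the high-density stress band toward the growth surface.
36 density bands at 2 per year is 36 / 2 = 18 years.
Counting back 18 years from 1880 CE places the high-density stress band in 1880 − 18 = 1862 CE.

1862 CE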